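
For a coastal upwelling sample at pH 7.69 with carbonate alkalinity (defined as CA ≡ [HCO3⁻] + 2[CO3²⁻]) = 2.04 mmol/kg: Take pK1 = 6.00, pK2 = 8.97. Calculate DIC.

DIC = 1.98 mmol/kg

CA = [HCO3⁻] + 2[CO3²⁻] = (α₁ + 2α₂)·DIC
At pH 7.69: [H⁺]/K1 = 10^-1.69 = 0.020417, K2/[H⁺] = 10^-1.28 = 0.052481
α₁ = 1/(1 + 0.020417 + 0.052481) = 1/1.0729 = 0.9321; α₂ = α₁·K2/[H⁺] = 0.04891
α₁ + 2α₂ = 1.0299
DIC = CA / (α₁ + 2α₂) = 2.04 / 1.0299 = 1.98 mmol/kg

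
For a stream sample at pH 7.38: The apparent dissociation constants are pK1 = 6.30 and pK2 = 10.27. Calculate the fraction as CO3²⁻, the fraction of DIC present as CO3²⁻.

α₂ = 0.00119

α₂ = 1 / (1 + [H⁺]/K2 + [H⁺]²/(K1K2)) = 1 / (1 + 10^+2.89 + 10^+1.81)
   = 1 / (1 + 776.25 + 64.565) = 1/841.81 = 0.001188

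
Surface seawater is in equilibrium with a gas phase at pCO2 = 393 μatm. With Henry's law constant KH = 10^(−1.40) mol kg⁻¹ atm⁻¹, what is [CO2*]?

[CO2*] = 15.6 μmol/kg

KH = 10^(−1.40) = 3.981×10^-2 mol kg⁻¹ atm⁻¹
[CO2*] = KH · pCO2 = 3.981×10^-2 × 393×10^-6 atm = 1.56×10^-5 mol/kg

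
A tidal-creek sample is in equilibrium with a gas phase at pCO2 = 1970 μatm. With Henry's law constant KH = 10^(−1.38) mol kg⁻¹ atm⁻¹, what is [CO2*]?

KH = 10^(−1.38) = 4.169×10^-2 mol kg⁻¹ atm⁻¹
[CO2*] = KH · pCO2 = 4.169×10^-2 × 1970×10^-6 atm = 8.21×10^-5 mol/kg

[CO2*] = 82.1 μmol/kg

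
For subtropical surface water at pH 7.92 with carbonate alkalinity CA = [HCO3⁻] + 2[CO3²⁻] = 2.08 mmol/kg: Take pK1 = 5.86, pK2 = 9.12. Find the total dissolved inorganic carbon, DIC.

DIC = 1.98 mmol/kg

CA = [HCO3⁻] + 2[CO3²⁻] = (α₁ + 2α₂)·DIC
At pH 7.92: [H⁺]/K1 = 10^-2.06 = 0.0087096, K2/[H⁺] = 10^-1.20 = 0.063096
α₁ = 1/(1 + 0.0087096 + 0.063096) = 1/1.0718 = 0.9330; α₂ = α₁·K2/[H⁺] = 0.05887
α₁ + 2α₂ = 1.0507
DIC = CA / (α₁ + 2α₂) = 2.08 / 1.0507 = 1.98 mmol/kg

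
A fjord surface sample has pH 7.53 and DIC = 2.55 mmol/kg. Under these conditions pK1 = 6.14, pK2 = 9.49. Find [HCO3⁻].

[HCO3⁻] = 2.42 mmol/kg

α₁ = 1 / (1 + [H⁺]/K1 + K2/[H⁺]) = 1 / (1 + 10^-1.39 + 10^-1.96)
   = 1 / (1 + 0.040738 + 0.010965) = 1/1.0517 = 0.9508
[HCO3⁻] = α₁ × DIC = 0.9508 × 2.55 = 2.42 mmol/kg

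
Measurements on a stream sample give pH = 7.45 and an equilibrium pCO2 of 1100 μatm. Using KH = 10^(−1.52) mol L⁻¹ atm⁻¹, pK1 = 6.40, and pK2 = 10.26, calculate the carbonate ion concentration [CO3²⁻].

[CO3²⁻] = 0.577 μmol/L

[CO2*] = KH · pCO2 = 10^(−1.52) × 1100×10^-6 = 3.322×10^-5 mol/L
α₀ = 1/(1 + K1/[H⁺] + K1K2/[H⁺]²) = 1/(1 + 10^+1.05 + 10^-1.76) = 0.08172
DIC = [CO2*]/α₀ = 3.322×10^-5 / 0.08172 = 0.4065 mmol/L
[CO3²⁻] = α₂·DIC; α₂ = 0.001420, so [CO3²⁻] = 0.001420 × 0.4065 = 0.000577 mmol/L = 0.577 μmol/L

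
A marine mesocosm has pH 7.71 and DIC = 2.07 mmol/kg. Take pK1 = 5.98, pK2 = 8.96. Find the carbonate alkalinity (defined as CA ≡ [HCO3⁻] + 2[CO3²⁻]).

CA = [HCO3⁻] + 2[CO3²⁻] = (α₁ + 2α₂)·DIC
At pH 7.71: [H⁺]/K1 = 10^-1.73 = 0.018621, K2/[H⁺] = 10^-1.25 = 0.056234
α₁ = 1/(1 + 0.018621 + 0.056234) = 1/1.0749 = 0.9304; α₂ = α₁·K2/[H⁺] = 0.05232
α₁ + 2α₂ = 1.0350
CA = 1.0350 × 2.07 = 2.14 mmol/kg

CA = 2.14 mmol/kg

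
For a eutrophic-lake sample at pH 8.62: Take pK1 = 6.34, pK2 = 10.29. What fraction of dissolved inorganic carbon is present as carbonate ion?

α₂ = 0.0208

α₂ = 1 / (1 + [H⁺]/K2 + [H⁺]²/(K1K2)) = 1 / (1 + 10^+1.67 + 10^-0.61)
   = 1 / (1 + 46.774 + 0.24547) = 1/48.019 = 0.02083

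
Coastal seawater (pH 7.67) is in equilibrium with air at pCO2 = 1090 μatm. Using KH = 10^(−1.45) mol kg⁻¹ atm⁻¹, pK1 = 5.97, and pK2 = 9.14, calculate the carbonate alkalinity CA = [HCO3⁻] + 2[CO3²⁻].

[CO2*] = KH · pCO2 = 10^(−1.45) × 1090×10^-6 = 3.867×10^-5 mol/kg
α₀ = 1/(1 + K1/[H⁺] + K1K2/[H⁺]²) = 1/(1 + 10^+1.70 + 10^+0.23) = 0.01893
DIC = [CO2*]/α₀ = 3.867×10^-5 / 0.01893 = 2.043 mmol/kg
CA = (α₁ + 2α₂)·DIC = (0.9489 + 2×0.03215) × 2.043 = 2.07 mmol/kg

CA = 2.07 mmol/kg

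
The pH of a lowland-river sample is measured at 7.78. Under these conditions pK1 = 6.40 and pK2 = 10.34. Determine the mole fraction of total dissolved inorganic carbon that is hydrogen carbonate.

α₁ = 0.957

α₁ = 1 / (1 + [H⁺]/K1 + K2/[H⁺]) = 1 / (1 + 10^-1.38 + 10^-2.56)
   = 1 / (1 + 0.041687 + 0.0027542) = 1/1.0444 = 0.9574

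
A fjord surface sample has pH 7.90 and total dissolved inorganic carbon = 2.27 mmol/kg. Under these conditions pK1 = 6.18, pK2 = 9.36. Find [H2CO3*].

α₀ = 1 / (1 + K1/[H⁺] + K1K2/[H⁺]²) = 1 / (1 + 10^+1.72 + 10^+0.26)
   = 1 / (1 + 52.481 + 1.8197) = 1/55.300 = 0.01808
[CO2*] = α₀ × DIC = 0.01808 × 2.27 = 0.0410 mmol/kg

[CO2*] = 0.0410 mmol/kg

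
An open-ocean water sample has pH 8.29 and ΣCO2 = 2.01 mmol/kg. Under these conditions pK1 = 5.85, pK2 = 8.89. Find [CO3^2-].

α₂ = 1 / (1 + [H⁺]/K2 + [H⁺]²/(K1K2)) = 1 / (1 + 10^+0.60 + 10^-1.84)
   = 1 / (1 + 3.9811 + 0.014454) = 1/4.9955 = 0.2002
[CO3²⁻] = α₂ × DIC = 0.2002 × 2.01 = 0.402 mmol/kg

[CO3²⁻] = 0.402 mmol/kg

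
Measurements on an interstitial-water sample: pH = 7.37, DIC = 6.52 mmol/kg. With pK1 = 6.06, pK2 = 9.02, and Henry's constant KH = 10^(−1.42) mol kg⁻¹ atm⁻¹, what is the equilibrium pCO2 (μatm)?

pCO2 = 7840 μatm

α₀ = 1 / (1 + K1/[H⁺] + K1K2/[H⁺]²) = 1 / (1 + 10^+1.31 + 10^-0.34)
   = 1 / (1 + 20.417 + 0.45709) = 1/21.874 = 0.04572
[CO2*] = α₀ × DIC = 0.04572 × 6.52 = 0.2981 mmol/kg
pCO2 = [CO2*]/KH = 2.981×10^-4 / 3.802×10^-2 = 7840 μatm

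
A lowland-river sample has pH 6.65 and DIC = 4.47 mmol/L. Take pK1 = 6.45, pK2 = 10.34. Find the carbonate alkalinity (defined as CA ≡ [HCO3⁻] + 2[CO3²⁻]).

CA = [HCO3⁻] + 2[CO3²⁻] = (α₁ + 2α₂)·DIC
At pH 6.65: [H⁺]/K1 = 10^-0.20 = 0.63096, K2/[H⁺] = 10^-3.69 = 0.00020417
α₁ = 1/(1 + 0.63096 + 0.00020417) = 1/1.6312 = 0.6131; α₂ = α₁·K2/[H⁺] = 0.0001252
α₁ + 2α₂ = 0.6133
CA = 0.6133 × 4.47 = 2.74 mmol/L

CA = 2.74 mmol/L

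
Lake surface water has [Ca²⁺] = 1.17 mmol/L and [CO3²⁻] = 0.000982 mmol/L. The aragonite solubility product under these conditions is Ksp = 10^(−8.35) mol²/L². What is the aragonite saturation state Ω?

Ω = 0.257

Ksp = 10^(−8.35) = 4.467×10^-9
Ω = [Ca²⁺][CO3²⁻]/Ksp = (1.17×10^-3)(0.000982×10^-3) / 4.467×10^-9 = 0.257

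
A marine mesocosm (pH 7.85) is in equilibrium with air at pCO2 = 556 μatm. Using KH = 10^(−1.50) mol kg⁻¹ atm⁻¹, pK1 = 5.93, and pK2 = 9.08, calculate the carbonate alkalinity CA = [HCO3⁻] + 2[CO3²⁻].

CA = 1.63 mmol/kg

[CO2*] = KH · pCO2 = 10^(−1.50) × 556×10^-6 = 1.758×10^-5 mol/kg
α₀ = 1/(1 + K1/[H⁺] + K1K2/[H⁺]²) = 1/(1 + 10^+1.92 + 10^+0.69) = 0.01123
DIC = [CO2*]/α₀ = 1.758×10^-5 / 0.01123 = 1.566 mmol/kg
CA = (α₁ + 2α₂)·DIC = (0.9338 + 2×0.05499) × 1.566 = 1.63 mmol/kg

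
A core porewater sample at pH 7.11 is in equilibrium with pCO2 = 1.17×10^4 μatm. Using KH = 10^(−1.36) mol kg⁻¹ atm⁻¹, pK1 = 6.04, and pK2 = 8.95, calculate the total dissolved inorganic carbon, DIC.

[CO2*] = KH · pCO2 = 10^(−1.36) × 1.17×10^4×10^-6 = 5.107×10^-4 mol/kg
α₀ = 1/(1 + K1/[H⁺] + K1K2/[H⁺]²) = 1/(1 + 10^+1.07 + 10^-0.77) = 0.07741
DIC = [CO2*]/α₀ = 5.107×10^-4 / 0.07741 = 6.60 mmol/kg

DIC = 6.60 mmol/kg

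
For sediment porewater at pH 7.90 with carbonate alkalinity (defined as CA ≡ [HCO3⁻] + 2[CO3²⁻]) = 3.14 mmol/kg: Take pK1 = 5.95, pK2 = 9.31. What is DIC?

CA = [HCO3⁻] + 2[CO3²⁻] = (α₁ + 2α₂)·DIC
At pH 7.90: [H⁺]/K1 = 10^-1.95 = 0.011220, K2/[H⁺] = 10^-1.41 = 0.038905
α₁ = 1/(1 + 0.011220 + 0.038905) = 1/1.0501 = 0.9523; α₂ = α₁·K2/[H⁺] = 0.03705
α₁ + 2α₂ = 1.0264
DIC = CA / (α₁ + 2α₂) = 3.14 / 1.0264 = 3.06 mmol/kg

DIC = 3.06 mmol/kg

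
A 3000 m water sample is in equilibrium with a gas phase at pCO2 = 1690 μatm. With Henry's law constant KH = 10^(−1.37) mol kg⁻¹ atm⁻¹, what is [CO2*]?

[CO2*] = 72.1 μmol/kg

KH = 10^(−1.37) = 4.266×10^-2 mol kg⁻¹ atm⁻¹
[CO2*] = KH · pCO2 = 4.266×10^-2 × 1690×10^-6 atm = 7.21×10^-5 mol/kg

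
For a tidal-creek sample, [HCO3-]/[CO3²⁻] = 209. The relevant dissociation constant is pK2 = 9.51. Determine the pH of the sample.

From K2 = [H⁺][CO3²⁻]/[HCO3-]:  pH = pK2 − log₁₀([HCO3-]/[CO3²⁻])
log₁₀(209) = +2.320
pH = 9.51 − (+2.320) = 7.19

pH = 7.19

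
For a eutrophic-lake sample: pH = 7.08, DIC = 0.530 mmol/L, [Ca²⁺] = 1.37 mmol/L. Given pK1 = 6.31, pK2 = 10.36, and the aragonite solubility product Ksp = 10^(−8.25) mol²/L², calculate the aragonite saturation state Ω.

α₂ = 1 / (1 + [H⁺]/K2 + [H⁺]²/(K1K2)) = 1 / (1 + 10^+3.28 + 10^+2.51)
   = 1 / (1 + 1905.5 + 323.59) = 1/2230.1 = 0.0004484
[CO3²⁻] = α₂ × DIC = 0.0004484 × 0.530 = 0.0002377 mmol/L = 0.2377 μmol/L
Ksp = 10^(−8.25) = 5.623×10^-9
Ω = [Ca²⁺][CO3²⁻]/Ksp = (1.37×10^-3)(2.377×10^-7) / 5.623×10^-9 = 0.0579

Ω = 0.0579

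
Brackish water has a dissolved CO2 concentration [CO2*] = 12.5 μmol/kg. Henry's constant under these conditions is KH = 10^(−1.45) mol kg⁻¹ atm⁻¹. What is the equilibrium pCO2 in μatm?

pCO2 = 352 μatm

KH = 10^(−1.45) = 3.548×10^-2 mol kg⁻¹ atm⁻¹
pCO2 = [CO2*]/KH = 12.5×10^-6 / 3.548×10^-2 = 3.52×10^-4 atm = 352 μatm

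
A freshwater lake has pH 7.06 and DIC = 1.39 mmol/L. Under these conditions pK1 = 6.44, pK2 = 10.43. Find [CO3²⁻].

[CO3²⁻] = 0.478 μmol/L

α₂ = 1 / (1 + [H⁺]/K2 + [H⁺]²/(K1K2)) = 1 / (1 + 10^+3.37 + 10^+2.75)
   = 1 / (1 + 2344.2 + 562.34) = 1/2907.6 = 0.0003439
[CO3²⁻] = α₂ × DIC = 0.0003439 × 1.39 = 0.000478 mmol/L = 0.478 μmol/L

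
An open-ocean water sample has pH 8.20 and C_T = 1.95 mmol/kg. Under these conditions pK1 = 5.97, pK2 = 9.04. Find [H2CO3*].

[CO2*] = 9.98 μmol/kg

α₀ = 1 / (1 + K1/[H⁺] + K1K2/[H⁺]²) = 1 / (1 + 10^+2.23 + 10^+1.39)
   = 1 / (1 + 169.82 + 24.547) = 1/195.37 = 0.005118
[CO2*] = α₀ × DIC = 0.005118 × 1.95 = 0.00998 mmol/kg = 9.98 μmol/kg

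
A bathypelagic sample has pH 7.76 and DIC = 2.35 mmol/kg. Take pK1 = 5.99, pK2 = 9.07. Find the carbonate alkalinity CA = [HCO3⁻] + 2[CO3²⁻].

CA = 2.42 mmol/kg

CA = [HCO3⁻] + 2[CO3²⁻] = (α₁ + 2α₂)·DIC
At pH 7.76: [H⁺]/K1 = 10^-1.77 = 0.016982, K2/[H⁺] = 10^-1.31 = 0.048978
α₁ = 1/(1 + 0.016982 + 0.048978) = 1/1.0660 = 0.9381; α₂ = α₁·K2/[H⁺] = 0.04595
α₁ + 2α₂ = 1.0300
CA = 1.0300 × 2.35 = 2.42 mmol/kg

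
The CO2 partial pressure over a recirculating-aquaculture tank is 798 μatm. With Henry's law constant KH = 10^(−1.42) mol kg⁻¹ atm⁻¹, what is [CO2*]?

KH = 10^(−1.42) = 3.802×10^-2 mol kg⁻¹ atm⁻¹
[CO2*] = KH · pCO2 = 3.802×10^-2 × 798×10^-6 atm = 3.03×10^-5 mol/kg

[CO2*] = 30.3 μmol/kg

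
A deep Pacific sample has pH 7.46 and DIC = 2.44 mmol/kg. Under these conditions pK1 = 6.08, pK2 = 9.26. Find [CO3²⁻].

α₂ = 1 / (1 + [H⁺]/K2 + [H⁺]²/(K1K2)) = 1 / (1 + 10^+1.80 + 10^+0.42)
   = 1 / (1 + 63.096 + 2.6303) = 1/66.726 = 0.01499
[CO3²⁻] = α₂ × DIC = 0.01499 × 2.44 = 0.0366 mmol/kg

[CO3²⁻] = 0.0366 mmol/kg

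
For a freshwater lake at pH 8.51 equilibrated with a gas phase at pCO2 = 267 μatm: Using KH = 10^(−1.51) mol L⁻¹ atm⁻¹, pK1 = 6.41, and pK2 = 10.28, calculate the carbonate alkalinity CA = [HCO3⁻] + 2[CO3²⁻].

[CO2*] = KH · pCO2 = 10^(−1.51) × 267×10^-6 = 8.251×10^-6 mol/L
α₀ = 1/(1 + K1/[H⁺] + K1K2/[H⁺]²) = 1/(1 + 10^+2.10 + 10^+0.33) = 0.007750
DIC = [CO2*]/α₀ = 8.251×10^-6 / 0.007750 = 1.065 mmol/L
CA = (α₁ + 2α₂)·DIC = (0.9757 + 2×0.01657) × 1.065 = 1.07 mmol/L

CA = 1.07 mmol/L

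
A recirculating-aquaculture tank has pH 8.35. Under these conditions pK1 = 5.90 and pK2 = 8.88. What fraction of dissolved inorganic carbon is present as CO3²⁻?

α₂ = 0.227

α₂ = 1 / (1 + [H⁺]/K2 + [H⁺]²/(K1K2)) = 1 / (1 + 10^+0.53 + 10^-1.92)
   = 1 / (1 + 3.3884 + 0.012023) = 1/4.4005 = 0.2272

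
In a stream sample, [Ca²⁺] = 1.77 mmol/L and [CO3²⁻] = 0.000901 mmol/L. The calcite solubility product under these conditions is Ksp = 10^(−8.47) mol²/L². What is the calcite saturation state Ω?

Ω = 0.471

Ksp = 10^(−8.47) = 3.388×10^-9
Ω = [Ca²⁺][CO3²⁻]/Ksp = (1.77×10^-3)(0.000901×10^-3) / 3.388×10^-9 = 0.471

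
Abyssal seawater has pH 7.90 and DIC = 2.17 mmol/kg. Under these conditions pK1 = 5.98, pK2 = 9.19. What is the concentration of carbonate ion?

[CO3²⁻] = 0.105 mmol/kg

α₂ = 1 / (1 + [H⁺]/K2 + [H⁺]²/(K1K2)) = 1 / (1 + 10^+1.29 + 10^-0.63)
   = 1 / (1 + 19.498 + 0.23442) = 1/20.733 = 0.04823
[CO3²⁻] = α₂ × DIC = 0.04823 × 2.17 = 0.105 mmol/kg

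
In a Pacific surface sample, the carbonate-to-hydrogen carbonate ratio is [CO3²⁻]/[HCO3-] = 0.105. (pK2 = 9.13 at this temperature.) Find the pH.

pH = 8.15

From K2 = [H⁺][CO3²⁻]/[HCO3-]:  pH = pK2 + log₁₀([CO3²⁻]/[HCO3-])
log₁₀(0.105) = -0.979
pH = 9.13 + (-0.979) = 8.15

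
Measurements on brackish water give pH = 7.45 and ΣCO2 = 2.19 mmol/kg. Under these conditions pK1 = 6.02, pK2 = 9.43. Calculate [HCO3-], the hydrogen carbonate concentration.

[HCO3⁻] = 2.09 mmol/kg

α₁ = 1 / (1 + [H⁺]/K1 + K2/[H⁺]) = 1 / (1 + 10^-1.43 + 10^-1.98)
   = 1 / (1 + 0.037154 + 0.010471) = 1/1.0476 = 0.9545
[HCO3⁻] = α₁ × DIC = 0.9545 × 2.19 = 2.09 mmol/kg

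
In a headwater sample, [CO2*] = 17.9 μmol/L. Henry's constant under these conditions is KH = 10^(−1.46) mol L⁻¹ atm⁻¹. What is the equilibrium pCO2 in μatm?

pCO2 = 516 μatm

KH = 10^(−1.46) = 3.467×10^-2 mol L⁻¹ atm⁻¹
pCO2 = [CO2*]/KH = 17.9×10^-6 / 3.467×10^-2 = 5.16×10^-4 atm = 516 μatm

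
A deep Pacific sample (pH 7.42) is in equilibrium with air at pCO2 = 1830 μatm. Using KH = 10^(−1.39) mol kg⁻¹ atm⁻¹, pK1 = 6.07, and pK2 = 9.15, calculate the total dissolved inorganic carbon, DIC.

[CO2*] = KH · pCO2 = 10^(−1.39) × 1830×10^-6 = 7.455×10^-5 mol/kg
α₀ = 1/(1 + K1/[H⁺] + K1K2/[H⁺]²) = 1/(1 + 10^+1.35 + 10^-0.38) = 0.04201
DIC = [CO2*]/α₀ = 7.455×10^-5 / 0.04201 = 1.77 mmol/kg

DIC = 1.77 mmol/kg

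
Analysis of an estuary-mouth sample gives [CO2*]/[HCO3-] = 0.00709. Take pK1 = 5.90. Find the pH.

pH = 8.05

From K1 = [H⁺][HCO3-]/[CO2*]:  pH = pK1 − log₁₀([CO2*]/[HCO3-])
log₁₀(0.00709) = -2.149
pH = 5.90 − (-2.149) = 8.05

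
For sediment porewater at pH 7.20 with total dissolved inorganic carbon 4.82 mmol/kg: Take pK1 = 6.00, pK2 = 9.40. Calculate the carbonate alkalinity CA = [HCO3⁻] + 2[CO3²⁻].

CA = 4.56 mmol/kg

CA = [HCO3⁻] + 2[CO3²⁻] = (α₁ + 2α₂)·DIC
At pH 7.20: [H⁺]/K1 = 10^-1.20 = 0.063096, K2/[H⁺] = 10^-2.20 = 0.0063096
α₁ = 1/(1 + 0.063096 + 0.0063096) = 1/1.0694 = 0.9351; α₂ = α₁·K2/[H⁺] = 0.005900
α₁ + 2α₂ = 0.9469
CA = 0.9469 × 4.82 = 4.56 mmol/kg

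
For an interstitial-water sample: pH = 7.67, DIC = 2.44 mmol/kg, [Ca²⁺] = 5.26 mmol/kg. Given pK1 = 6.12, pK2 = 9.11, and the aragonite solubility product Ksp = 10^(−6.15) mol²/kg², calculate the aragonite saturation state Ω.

α₂ = 1 / (1 + [H⁺]/K2 + [H⁺]²/(K1K2)) = 1 / (1 + 10^+1.44 + 10^-0.11)
   = 1 / (1 + 27.542 + 0.77625) = 1/29.319 = 0.03411
[CO3²⁻] = α₂ × DIC = 0.03411 × 2.44 = 0.08322 mmol/kg
Ksp = 10^(−6.15) = 7.079×10^-7
Ω = [Ca²⁺][CO3²⁻]/Ksp = (5.26×10^-3)(8.322×10^-5) / 7.079×10^-7 = 0.618

Ω = 0.618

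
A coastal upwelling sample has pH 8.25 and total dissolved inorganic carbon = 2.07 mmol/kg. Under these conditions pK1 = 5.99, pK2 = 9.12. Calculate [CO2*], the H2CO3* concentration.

α₀ = 1 / (1 + K1/[H⁺] + K1K2/[H⁺]²) = 1 / (1 + 10^+2.26 + 10^+1.39)
   = 1 / (1 + 181.97 + 24.547) = 1/207.52 = 0.004819
[CO2*] = α₀ × DIC = 0.004819 × 2.07 = 0.00998 mmol/kg = 9.98 μmol/kg

[CO2*] = 9.98 μmol/kg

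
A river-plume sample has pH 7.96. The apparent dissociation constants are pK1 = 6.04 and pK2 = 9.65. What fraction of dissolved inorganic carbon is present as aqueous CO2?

α₀ = 1 / (1 + K1/[H⁺] + K1K2/[H⁺]²) = 1 / (1 + 10^+1.92 + 10^+0.23)
   = 1 / (1 + 83.176 + 1.6982) = 1/85.875 = 0.01164

α₀ = 0.0116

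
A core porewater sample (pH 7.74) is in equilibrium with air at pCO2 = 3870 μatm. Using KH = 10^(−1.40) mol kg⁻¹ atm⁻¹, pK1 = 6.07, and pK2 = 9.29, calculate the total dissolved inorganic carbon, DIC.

DIC = 7.56 mmol/kg

[CO2*] = KH · pCO2 = 10^(−1.40) × 3870×10^-6 = 1.541×10^-4 mol/kg
α₀ = 1/(1 + K1/[H⁺] + K1K2/[H⁺]²) = 1/(1 + 10^+1.67 + 10^+0.12) = 0.02037
DIC = [CO2*]/α₀ = 1.541×10^-4 / 0.02037 = 7.56 mmol/kg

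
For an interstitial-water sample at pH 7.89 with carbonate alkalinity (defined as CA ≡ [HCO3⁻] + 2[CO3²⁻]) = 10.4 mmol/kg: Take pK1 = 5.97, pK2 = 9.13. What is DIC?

CA = [HCO3⁻] + 2[CO3²⁻] = (α₁ + 2α₂)·DIC
At pH 7.89: [H⁺]/K1 = 10^-1.92 = 0.012023, K2/[H⁺] = 10^-1.24 = 0.057544
α₁ = 1/(1 + 0.012023 + 0.057544) = 1/1.0696 = 0.9350; α₂ = α₁·K2/[H⁺] = 0.05380
α₁ + 2α₂ = 1.0426
DIC = CA / (α₁ + 2α₂) = 10.4 / 1.0426 = 9.98 mmol/kg

DIC = 9.98 mmol/kg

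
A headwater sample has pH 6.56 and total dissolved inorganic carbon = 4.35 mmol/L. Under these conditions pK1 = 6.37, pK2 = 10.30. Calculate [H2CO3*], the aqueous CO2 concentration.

α₀ = 1 / (1 + K1/[H⁺] + K1K2/[H⁺]²) = 1 / (1 + 10^+0.19 + 10^-3.55)
   = 1 / (1 + 1.5488 + 0.00028184) = 1/2.5491 = 0.3923
[CO2*] = α₀ × DIC = 0.3923 × 4.35 = 1.71 mmol/L

[CO2*] = 1.71 mmol/L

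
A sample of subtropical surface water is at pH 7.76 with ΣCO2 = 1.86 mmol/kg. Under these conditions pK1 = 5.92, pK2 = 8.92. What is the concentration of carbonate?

α₂ = 1 / (1 + [H⁺]/K2 + [H⁺]²/(K1K2)) = 1 / (1 + 10^+1.16 + 10^-0.68)
   = 1 / (1 + 14.454 + 0.20893) = 1/15.663 = 0.06384
[CO3²⁻] = α₂ × DIC = 0.06384 × 1.86 = 0.119 mmol/kg

[CO3²⁻] = 0.119 mmol/kg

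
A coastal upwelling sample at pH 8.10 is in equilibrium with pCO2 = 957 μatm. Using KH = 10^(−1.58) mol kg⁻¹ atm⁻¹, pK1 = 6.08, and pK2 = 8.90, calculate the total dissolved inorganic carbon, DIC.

[CO2*] = KH · pCO2 = 10^(−1.58) × 957×10^-6 = 2.517×10^-5 mol/kg
α₀ = 1/(1 + K1/[H⁺] + K1K2/[H⁺]²) = 1/(1 + 10^+2.02 + 10^+1.22) = 0.008176
DIC = [CO2*]/α₀ = 2.517×10^-5 / 0.008176 = 3.08 mmol/kg

DIC = 3.08 mmol/kg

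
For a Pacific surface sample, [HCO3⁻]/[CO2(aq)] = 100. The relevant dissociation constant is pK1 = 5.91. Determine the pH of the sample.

pH = 7.91

From K1 = [H⁺][HCO3⁻]/[CO2(aq)]:  pH = pK1 + log₁₀([HCO3⁻]/[CO2(aq)])
log₁₀(100) = +2.000
pH = 5.91 + (+2.000) = 7.91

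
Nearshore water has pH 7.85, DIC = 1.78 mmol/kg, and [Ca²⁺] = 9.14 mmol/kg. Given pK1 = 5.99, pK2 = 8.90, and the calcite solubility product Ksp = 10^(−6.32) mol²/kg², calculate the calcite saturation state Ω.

Ω = 2.75

α₂ = 1 / (1 + [H⁺]/K2 + [H⁺]²/(K1K2)) = 1 / (1 + 10^+1.05 + 10^-0.81)
   = 1 / (1 + 11.220 + 0.15488) = 1/12.375 = 0.08081
[CO3²⁻] = α₂ × DIC = 0.08081 × 1.78 = 0.1438 mmol/kg
Ksp = 10^(−6.32) = 4.786×10^-7
Ω = [Ca²⁺][CO3²⁻]/Ksp = (9.14×10^-3)(1.438×10^-4) / 4.786×10^-7 = 2.75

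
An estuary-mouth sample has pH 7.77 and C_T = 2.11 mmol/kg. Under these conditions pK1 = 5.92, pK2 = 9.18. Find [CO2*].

[CO2*] = 0.0283 mmol/kg

α₀ = 1 / (1 + K1/[H⁺] + K1K2/[H⁺]²) = 1 / (1 + 10^+1.85 + 10^+0.44)
   = 1 / (1 + 70.795 + 2.7542) = 1/74.549 = 0.01341
[CO2*] = α₀ × DIC = 0.01341 × 2.11 = 0.0283 mmol/kg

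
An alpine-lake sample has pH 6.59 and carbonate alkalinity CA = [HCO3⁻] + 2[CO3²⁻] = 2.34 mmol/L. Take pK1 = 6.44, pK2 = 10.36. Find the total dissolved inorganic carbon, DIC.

CA = [HCO3⁻] + 2[CO3²⁻] = (α₁ + 2α₂)·DIC
At pH 6.59: [H⁺]/K1 = 10^-0.15 = 0.70795, K2/[H⁺] = 10^-3.77 = 0.00016982
α₁ = 1/(1 + 0.70795 + 0.00016982) = 1/1.7081 = 0.5854; α₂ = α₁·K2/[H⁺] = 9.942×10^-5
α₁ + 2α₂ = 0.5856
DIC = CA / (α₁ + 2α₂) = 2.34 / 0.5856 = 4.00 mmol/L

DIC = 4.00 mmol/L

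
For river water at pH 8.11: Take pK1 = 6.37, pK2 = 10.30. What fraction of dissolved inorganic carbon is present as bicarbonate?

α₁ = 1 / (1 + [H⁺]/K1 + K2/[H⁺]) = 1 / (1 + 10^-1.74 + 10^-2.19)
   = 1 / (1 + 0.018197 + 0.0064565) = 1/1.0247 = 0.9759

α₁ = 0.976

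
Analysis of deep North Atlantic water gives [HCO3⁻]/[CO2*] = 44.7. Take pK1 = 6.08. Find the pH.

From K1 = [H⁺][HCO3⁻]/[CO2*]:  pH = pK1 + log₁₀([HCO3⁻]/[CO2*])
log₁₀(44.7) = +1.650
pH = 6.08 + (+1.650) = 7.73

pH = 7.73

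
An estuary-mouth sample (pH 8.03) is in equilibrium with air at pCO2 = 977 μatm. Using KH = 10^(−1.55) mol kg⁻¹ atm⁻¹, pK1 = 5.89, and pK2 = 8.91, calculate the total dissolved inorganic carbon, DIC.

[CO2*] = KH · pCO2 = 10^(−1.55) × 977×10^-6 = 2.754×10^-5 mol/kg
α₀ = 1/(1 + K1/[H⁺] + K1K2/[H⁺]²) = 1/(1 + 10^+2.14 + 10^+1.26) = 0.006360
DIC = [CO2*]/α₀ = 2.754×10^-5 / 0.006360 = 4.33 mmol/kg

DIC = 4.33 mmol/kg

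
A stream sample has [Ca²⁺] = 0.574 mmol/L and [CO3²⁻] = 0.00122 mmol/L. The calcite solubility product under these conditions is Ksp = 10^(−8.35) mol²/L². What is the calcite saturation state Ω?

Ksp = 10^(−8.35) = 4.467×10^-9
Ω = [Ca²⁺][CO3²⁻]/Ksp = (0.574×10^-3)(0.00122×10^-3) / 4.467×10^-9 = 0.157

Ω = 0.157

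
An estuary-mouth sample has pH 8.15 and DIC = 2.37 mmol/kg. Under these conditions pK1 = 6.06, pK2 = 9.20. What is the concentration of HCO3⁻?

α₁ = 1 / (1 + [H⁺]/K1 + K2/[H⁺]) = 1 / (1 + 10^-2.09 + 10^-1.05)
   = 1 / (1 + 0.0081283 + 0.089125) = 1/1.0973 = 0.9114
[HCO3⁻] = α₁ × DIC = 0.9114 × 2.37 = 2.16 mmol/kg

[HCO3⁻] = 2.16 mmol/kg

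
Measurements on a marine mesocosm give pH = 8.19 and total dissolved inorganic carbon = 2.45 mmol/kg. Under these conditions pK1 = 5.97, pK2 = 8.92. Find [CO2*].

α₀ = 1 / (1 + K1/[H⁺] + K1K2/[H⁺]²) = 1 / (1 + 10^+2.22 + 10^+1.49)
   = 1 / (1 + 165.96 + 30.903) = 1/197.86 = 0.005054
[CO2*] = α₀ × DIC = 0.005054 × 2.45 = 0.0124 mmol/kg = 12.4 μmol/kg

[CO2*] = 12.4 μmol/kg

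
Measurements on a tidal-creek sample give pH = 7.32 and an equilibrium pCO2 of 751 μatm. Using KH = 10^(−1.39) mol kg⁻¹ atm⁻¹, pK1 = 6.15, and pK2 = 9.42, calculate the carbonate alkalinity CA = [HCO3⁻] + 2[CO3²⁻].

[CO2*] = KH · pCO2 = 10^(−1.39) × 751×10^-6 = 3.059×10^-5 mol/kg
α₀ = 1/(1 + K1/[H⁺] + K1K2/[H⁺]²) = 1/(1 + 10^+1.17 + 10^-0.93) = 0.06286
DIC = [CO2*]/α₀ = 3.059×10^-5 / 0.06286 = 0.4867 mmol/kg
CA = (α₁ + 2α₂)·DIC = (0.9298 + 2×0.007385) × 0.4867 = 0.460 mmol/kg

CA = 0.460 mmol/kg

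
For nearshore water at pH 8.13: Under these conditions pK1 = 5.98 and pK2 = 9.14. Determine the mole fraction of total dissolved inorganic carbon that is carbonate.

α₂ = 0.0885

α₂ = 1 / (1 + [H⁺]/K2 + [H⁺]²/(K1K2)) = 1 / (1 + 10^+1.01 + 10^-1.14)
   = 1 / (1 + 10.233 + 0.072444) = 1/11.305 = 0.08845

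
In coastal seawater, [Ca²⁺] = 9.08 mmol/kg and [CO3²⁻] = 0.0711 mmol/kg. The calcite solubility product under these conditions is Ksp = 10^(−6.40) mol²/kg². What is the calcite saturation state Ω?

Ω = 1.62

Ksp = 10^(−6.40) = 3.981×10^-7
Ω = [Ca²⁺][CO3²⁻]/Ksp = (9.08×10^-3)(0.0711×10^-3) / 3.981×10^-7 = 1.62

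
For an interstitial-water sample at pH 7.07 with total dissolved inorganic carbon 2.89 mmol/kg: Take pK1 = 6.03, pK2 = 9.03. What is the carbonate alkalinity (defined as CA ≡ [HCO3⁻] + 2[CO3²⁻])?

CA = [HCO3⁻] + 2[CO3²⁻] = (α₁ + 2α₂)·DIC
At pH 7.07: [H⁺]/K1 = 10^-1.04 = 0.091201, K2/[H⁺] = 10^-1.96 = 0.010965
α₁ = 1/(1 + 0.091201 + 0.010965) = 1/1.1022 = 0.9073; α₂ = α₁·K2/[H⁺] = 0.009948
α₁ + 2α₂ = 0.9272
CA = 0.9272 × 2.89 = 2.68 mmol/kg

CA = 2.68 mmol/kg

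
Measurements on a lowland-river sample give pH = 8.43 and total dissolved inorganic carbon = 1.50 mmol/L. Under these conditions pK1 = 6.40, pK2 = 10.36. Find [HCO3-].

α₁ = 1 / (1 + [H⁺]/K1 + K2/[H⁺]) = 1 / (1 + 10^-2.03 + 10^-1.93)
   = 1 / (1 + 0.0093325 + 0.011749) = 1/1.0211 = 0.9794
[HCO3⁻] = α₁ × DIC = 0.9794 × 1.50 = 1.47 mmol/L

[HCO3⁻] = 1.47 mmol/L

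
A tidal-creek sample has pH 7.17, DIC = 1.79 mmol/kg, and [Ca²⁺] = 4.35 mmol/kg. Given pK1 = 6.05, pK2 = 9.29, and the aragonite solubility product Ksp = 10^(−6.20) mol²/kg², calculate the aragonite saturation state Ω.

Ω = 0.0864

α₂ = 1 / (1 + [H⁺]/K2 + [H⁺]²/(K1K2)) = 1 / (1 + 10^+2.12 + 10^+1.00)
   = 1 / (1 + 131.83 + 10.000) = 1/142.83 = 0.007002
[CO3²⁻] = α₂ × DIC = 0.007002 × 1.79 = 0.01253 mmol/kg = 12.53 μmol/kg
Ksp = 10^(−6.20) = 6.310×10^-7
Ω = [Ca²⁺][CO3²⁻]/Ksp = (4.35×10^-3)(1.253×10^-5) / 6.310×10^-7 = 0.0864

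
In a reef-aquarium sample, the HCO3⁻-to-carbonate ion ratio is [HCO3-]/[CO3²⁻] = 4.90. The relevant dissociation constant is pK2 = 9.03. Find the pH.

pH = 8.34

From K2 = [H⁺][CO3²⁻]/[HCO3-]:  pH = pK2 − log₁₀([HCO3-]/[CO3²⁻])
log₁₀(4.90) = +0.690
pH = 9.03 − (+0.690) = 8.34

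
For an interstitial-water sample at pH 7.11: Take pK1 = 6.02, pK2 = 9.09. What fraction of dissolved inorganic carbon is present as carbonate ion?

α₂ = 0.00959

α₂ = 1 / (1 + [H⁺]/K2 + [H⁺]²/(K1K2)) = 1 / (1 + 10^+1.98 + 10^+0.89)
   = 1 / (1 + 95.499 + 7.7625) = 1/104.26 = 0.009591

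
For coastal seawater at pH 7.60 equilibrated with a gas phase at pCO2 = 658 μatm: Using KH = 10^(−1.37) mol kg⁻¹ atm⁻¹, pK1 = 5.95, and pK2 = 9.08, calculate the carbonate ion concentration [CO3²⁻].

[CO3²⁻] = 0.0415 mmol/kg

[CO2*] = KH · pCO2 = 10^(−1.37) × 658×10^-6 = 2.807×10^-5 mol/kg
α₀ = 1/(1 + K1/[H⁺] + K1K2/[H⁺]²) = 1/(1 + 10^+1.65 + 10^+0.17) = 0.02121
DIC = [CO2*]/α₀ = 2.807×10^-5 / 0.02121 = 1.323 mmol/kg
[CO3²⁻] = α₂·DIC; α₂ = 0.03137, so [CO3²⁻] = 0.03137 × 1.323 = 0.0415 mmol/kg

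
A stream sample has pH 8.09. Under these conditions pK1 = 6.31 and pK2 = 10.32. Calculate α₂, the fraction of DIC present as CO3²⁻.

α₂ = 0.00576

α₂ = 1 / (1 + [H⁺]/K2 + [H⁺]²/(K1K2)) = 1 / (1 + 10^+2.23 + 10^+0.45)
   = 1 / (1 + 169.82 + 2.8184) = 1/173.64 = 0.005759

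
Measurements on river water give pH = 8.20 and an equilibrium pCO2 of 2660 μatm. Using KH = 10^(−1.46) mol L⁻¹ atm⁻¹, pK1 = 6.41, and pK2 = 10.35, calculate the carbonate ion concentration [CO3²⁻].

[CO3²⁻] = 0.0403 mmol/L

[CO2*] = KH · pCO2 = 10^(−1.46) × 2660×10^-6 = 9.223×10^-5 mol/L
α₀ = 1/(1 + K1/[H⁺] + K1K2/[H⁺]²) = 1/(1 + 10^+1.79 + 10^-0.36) = 0.01585
DIC = [CO2*]/α₀ = 9.223×10^-5 / 0.01585 = 5.819 mmol/L
[CO3²⁻] = α₂·DIC; α₂ = 0.006918, so [CO3²⁻] = 0.006918 × 5.819 = 0.0403 mmol/L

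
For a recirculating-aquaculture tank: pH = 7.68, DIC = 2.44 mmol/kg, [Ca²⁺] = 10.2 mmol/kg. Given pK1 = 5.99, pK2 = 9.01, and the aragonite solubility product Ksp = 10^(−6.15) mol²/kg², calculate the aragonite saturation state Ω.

Ω = 1.54

α₂ = 1 / (1 + [H⁺]/K2 + [H⁺]²/(K1K2)) = 1 / (1 + 10^+1.33 + 10^-0.36)
   = 1 / (1 + 21.380 + 0.43652) = 1/22.816 = 0.04383
[CO3²⁻] = α₂ × DIC = 0.04383 × 2.44 = 0.1069 mmol/kg
Ksp = 10^(−6.15) = 7.079×10^-7
Ω = [Ca²⁺][CO3²⁻]/Ksp = (10.2×10^-3)(1.069×10^-4) / 7.079×10^-7 = 1.54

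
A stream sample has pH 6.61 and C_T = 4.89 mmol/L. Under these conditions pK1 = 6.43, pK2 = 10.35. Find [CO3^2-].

α₂ = 1 / (1 + [H⁺]/K2 + [H⁺]²/(K1K2)) = 1 / (1 + 10^+3.74 + 10^+3.56)
   = 1 / (1 + 5495.4 + 3630.8) = 1/9127.2 = 0.0001096
[CO3²⁻] = α₂ × DIC = 0.0001096 × 4.89 = 0.000536 mmol/L = 0.536 μmol/L

[CO3²⁻] = 0.536 μmol/L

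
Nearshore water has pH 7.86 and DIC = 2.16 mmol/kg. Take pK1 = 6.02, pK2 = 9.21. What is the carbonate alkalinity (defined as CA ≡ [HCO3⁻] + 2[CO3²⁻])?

CA = 2.22 mmol/kg

CA = [HCO3⁻] + 2[CO3²⁻] = (α₁ + 2α₂)·DIC
At pH 7.86: [H⁺]/K1 = 10^-1.84 = 0.014454, K2/[H⁺] = 10^-1.35 = 0.044668
α₁ = 1/(1 + 0.014454 + 0.044668) = 1/1.0591 = 0.9442; α₂ = α₁·K2/[H⁺] = 0.04217
α₁ + 2α₂ = 1.0285
CA = 1.0285 × 2.16 = 2.22 mmol/kg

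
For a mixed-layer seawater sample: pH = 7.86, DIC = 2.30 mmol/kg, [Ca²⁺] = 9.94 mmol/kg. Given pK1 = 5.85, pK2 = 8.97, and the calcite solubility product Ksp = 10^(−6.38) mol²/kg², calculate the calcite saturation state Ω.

Ω = 3.91

α₂ = 1 / (1 + [H⁺]/K2 + [H⁺]²/(K1K2)) = 1 / (1 + 10^+1.11 + 10^-0.90)
   = 1 / (1 + 12.882 + 0.12589) = 1/14.008 = 0.07139
[CO3²⁻] = α₂ × DIC = 0.07139 × 2.30 = 0.1642 mmol/kg
Ksp = 10^(−6.38) = 4.169×10^-7
Ω = [Ca²⁺][CO3²⁻]/Ksp = (9.94×10^-3)(1.642×10^-4) / 4.169×10^-7 = 3.91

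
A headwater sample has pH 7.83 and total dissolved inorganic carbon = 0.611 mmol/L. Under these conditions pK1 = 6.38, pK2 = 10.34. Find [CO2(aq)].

[CO2*] = 0.0209 mmol/L

α₀ = 1 / (1 + K1/[H⁺] + K1K2/[H⁺]²) = 1 / (1 + 10^+1.45 + 10^-1.06)
   = 1 / (1 + 28.184 + 0.087096) = 1/29.271 = 0.03416
[CO2*] = α₀ × DIC = 0.03416 × 0.611 = 0.0209 mmol/L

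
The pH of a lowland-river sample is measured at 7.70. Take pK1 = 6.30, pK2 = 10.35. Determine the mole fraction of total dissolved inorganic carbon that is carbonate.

α₂ = 1 / (1 + [H⁺]/K2 + [H⁺]²/(K1K2)) = 1 / (1 + 10^+2.65 + 10^+1.25)
   = 1 / (1 + 446.68 + 17.783) = 1/465.47 = 0.002148

α₂ = 0.00215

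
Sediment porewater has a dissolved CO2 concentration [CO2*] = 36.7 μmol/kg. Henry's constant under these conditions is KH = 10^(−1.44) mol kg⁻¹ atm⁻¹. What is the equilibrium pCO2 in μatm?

KH = 10^(−1.44) = 3.631×10^-2 mol kg⁻¹ atm⁻¹
pCO2 = [CO2*]/KH = 36.7×10^-6 / 3.631×10^-2 = 1.01×10^-3 atm = 1010 μatm

pCO2 = 1010 μatm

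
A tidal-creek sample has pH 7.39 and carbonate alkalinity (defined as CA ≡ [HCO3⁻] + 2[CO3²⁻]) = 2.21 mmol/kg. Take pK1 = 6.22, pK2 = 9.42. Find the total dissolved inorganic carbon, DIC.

DIC = 2.34 mmol/kg

CA = [HCO3⁻] + 2[CO3²⁻] = (α₁ + 2α₂)·DIC
At pH 7.39: [H⁺]/K1 = 10^-1.17 = 0.067608, K2/[H⁺] = 10^-2.03 = 0.0093325
α₁ = 1/(1 + 0.067608 + 0.0093325) = 1/1.0769 = 0.9286; α₂ = α₁·K2/[H⁺] = 0.008666
α₁ + 2α₂ = 0.9459
DIC = CA / (α₁ + 2α₂) = 2.21 / 0.9459 = 2.34 mmol/kg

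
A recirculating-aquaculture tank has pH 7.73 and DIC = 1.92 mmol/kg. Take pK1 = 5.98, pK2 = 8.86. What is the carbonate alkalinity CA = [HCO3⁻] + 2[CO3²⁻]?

CA = 2.02 mmol/kg

CA = [HCO3⁻] + 2[CO3²⁻] = (α₁ + 2α₂)·DIC
At pH 7.73: [H⁺]/K1 = 10^-1.75 = 0.017783, K2/[H⁺] = 10^-1.13 = 0.074131
α₁ = 1/(1 + 0.017783 + 0.074131) = 1/1.0919 = 0.9158; α₂ = α₁·K2/[H⁺] = 0.06789
α₁ + 2α₂ = 1.0516
CA = 1.0516 × 1.92 = 2.02 mmol/kg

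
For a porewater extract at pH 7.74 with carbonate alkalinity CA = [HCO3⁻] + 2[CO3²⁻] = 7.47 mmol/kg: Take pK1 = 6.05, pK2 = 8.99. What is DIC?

CA = [HCO3⁻] + 2[CO3²⁻] = (α₁ + 2α₂)·DIC
At pH 7.74: [H⁺]/K1 = 10^-1.69 = 0.020417, K2/[H⁺] = 10^-1.25 = 0.056234
α₁ = 1/(1 + 0.020417 + 0.056234) = 1/1.0767 = 0.9288; α₂ = α₁·K2/[H⁺] = 0.05223
α₁ + 2α₂ = 1.0333
DIC = CA / (α₁ + 2α₂) = 7.47 / 1.0333 = 7.23 mmol/kg

DIC = 7.23 mmol/kg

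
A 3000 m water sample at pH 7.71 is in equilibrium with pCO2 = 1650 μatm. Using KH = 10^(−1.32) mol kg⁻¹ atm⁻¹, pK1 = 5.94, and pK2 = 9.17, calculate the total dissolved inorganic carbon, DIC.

DIC = 4.89 mmol/kg

[CO2*] = KH · pCO2 = 10^(−1.32) × 1650×10^-6 = 7.897×10^-5 mol/kg
α₀ = 1/(1 + K1/[H⁺] + K1K2/[H⁺]²) = 1/(1 + 10^+1.77 + 10^+0.31) = 0.01615
DIC = [CO2*]/α₀ = 7.897×10^-5 / 0.01615 = 4.89 mmol/kg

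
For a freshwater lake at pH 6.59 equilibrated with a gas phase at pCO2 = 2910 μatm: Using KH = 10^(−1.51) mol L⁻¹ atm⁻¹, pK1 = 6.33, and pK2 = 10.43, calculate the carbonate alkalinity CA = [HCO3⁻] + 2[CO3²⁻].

[CO2*] = KH · pCO2 = 10^(−1.51) × 2910×10^-6 = 8.993×10^-5 mol/L
α₀ = 1/(1 + K1/[H⁺] + K1K2/[H⁺]²) = 1/(1 + 10^+0.26 + 10^-3.58) = 0.3546
DIC = [CO2*]/α₀ = 8.993×10^-5 / 0.3546 = 0.2536 mmol/L
CA = (α₁ + 2α₂)·DIC = (0.6453 + 2×9.327×10^-5) × 0.2536 = 0.164 mmol/L

CA = 0.164 mmol/L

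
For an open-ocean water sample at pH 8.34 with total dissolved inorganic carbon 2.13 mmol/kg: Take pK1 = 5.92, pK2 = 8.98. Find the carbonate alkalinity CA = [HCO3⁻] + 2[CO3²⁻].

CA = [HCO3⁻] + 2[CO3²⁻] = (α₁ + 2α₂)·DIC
At pH 8.34: [H⁺]/K1 = 10^-2.42 = 0.0038019, K2/[H⁺] = 10^-0.64 = 0.22909
α₁ = 1/(1 + 0.0038019 + 0.22909) = 1/1.2329 = 0.8111; α₂ = α₁·K2/[H⁺] = 0.1858
α₁ + 2α₂ = 1.1827
CA = 1.1827 × 2.13 = 2.52 mmol/kg

CA = 2.52 mmol/kg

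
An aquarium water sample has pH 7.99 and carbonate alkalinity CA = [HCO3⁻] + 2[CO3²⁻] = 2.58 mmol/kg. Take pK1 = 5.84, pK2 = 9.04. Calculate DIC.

DIC = 2.40 mmol/kg

CA = [HCO3⁻] + 2[CO3²⁻] = (α₁ + 2α₂)·DIC
At pH 7.99: [H⁺]/K1 = 10^-2.15 = 0.0070795, K2/[H⁺] = 10^-1.05 = 0.089125
α₁ = 1/(1 + 0.0070795 + 0.089125) = 1/1.0962 = 0.9122; α₂ = α₁·K2/[H⁺] = 0.08130
α₁ + 2α₂ = 1.0748
DIC = CA / (α₁ + 2α₂) = 2.58 / 1.0748 = 2.40 mmol/kg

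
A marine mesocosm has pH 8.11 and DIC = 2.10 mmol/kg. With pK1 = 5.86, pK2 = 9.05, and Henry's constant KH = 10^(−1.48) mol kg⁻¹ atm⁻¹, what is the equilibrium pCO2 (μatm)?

α₀ = 1 / (1 + K1/[H⁺] + K1K2/[H⁺]²) = 1 / (1 + 10^+2.25 + 10^+1.31)
   = 1 / (1 + 177.83 + 20.417) = 1/199.25 = 0.005019
[CO2*] = α₀ × DIC = 0.005019 × 2.10 = 0.01054 mmol/kg = 10.54 μmol/kg
pCO2 = [CO2*]/KH = 1.054×10^-5 / 3.311×10^-2 = 318 μatm

pCO2 = 318 μatm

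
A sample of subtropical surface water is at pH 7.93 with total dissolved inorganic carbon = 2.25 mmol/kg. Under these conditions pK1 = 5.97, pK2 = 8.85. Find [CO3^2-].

[CO3²⁻] = 0.239 mmol/kg

α₂ = 1 / (1 + [H⁺]/K2 + [H⁺]²/(K1K2)) = 1 / (1 + 10^+0.92 + 10^-1.04)
   = 1 / (1 + 8.3176 + 0.091201) = 1/9.4088 = 0.1063
[CO3²⁻] = α₂ × DIC = 0.1063 × 2.25 = 0.239 mmol/kg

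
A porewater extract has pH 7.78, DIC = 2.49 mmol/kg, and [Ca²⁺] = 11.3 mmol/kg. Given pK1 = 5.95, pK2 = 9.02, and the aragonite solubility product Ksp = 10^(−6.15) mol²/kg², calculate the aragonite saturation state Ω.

α₂ = 1 / (1 + [H⁺]/K2 + [H⁺]²/(K1K2)) = 1 / (1 + 10^+1.24 + 10^-0.59)
   = 1 / (1 + 17.378 + 0.25704) = 1/18.635 = 0.05366
[CO3²⁻] = α₂ × DIC = 0.05366 × 2.49 = 0.1336 mmol/kg
Ksp = 10^(−6.15) = 7.079×10^-7
Ω = [Ca²⁺][CO3²⁻]/Ksp = (11.3×10^-3)(1.336×10^-4) / 7.079×10^-7 = 2.13

Ω = 2.13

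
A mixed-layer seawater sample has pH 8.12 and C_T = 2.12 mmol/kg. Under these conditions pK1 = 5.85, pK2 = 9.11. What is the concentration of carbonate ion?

α₂ = 1 / (1 + [H⁺]/K2 + [H⁺]²/(K1K2)) = 1 / (1 + 10^+0.99 + 10^-1.28)
   = 1 / (1 + 9.7724 + 0.052481) = 1/10.825 = 0.09238
[CO3²⁻] = α₂ × DIC = 0.09238 × 2.12 = 0.196 mmol/kg

[CO3²⁻] = 0.196 mmol/kg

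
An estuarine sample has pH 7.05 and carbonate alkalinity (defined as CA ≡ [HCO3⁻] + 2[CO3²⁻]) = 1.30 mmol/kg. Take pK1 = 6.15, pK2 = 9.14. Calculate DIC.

CA = [HCO3⁻] + 2[CO3²⁻] = (α₁ + 2α₂)·DIC
At pH 7.05: [H⁺]/K1 = 10^-0.90 = 0.12589, K2/[H⁺] = 10^-2.09 = 0.0081283
α₁ = 1/(1 + 0.12589 + 0.0081283) = 1/1.1340 = 0.8818; α₂ = α₁·K2/[H⁺] = 0.007168
α₁ + 2α₂ = 0.8962
DIC = CA / (α₁ + 2α₂) = 1.30 / 0.8962 = 1.45 mmol/kg

DIC = 1.45 mmol/kg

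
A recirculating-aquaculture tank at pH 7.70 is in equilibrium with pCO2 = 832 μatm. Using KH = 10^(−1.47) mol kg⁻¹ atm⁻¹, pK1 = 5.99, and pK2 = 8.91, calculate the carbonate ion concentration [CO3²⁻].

[CO2*] = KH · pCO2 = 10^(−1.47) × 832×10^-6 = 2.819×10^-5 mol/kg
α₀ = 1/(1 + K1/[H⁺] + K1K2/[H⁺]²) = 1/(1 + 10^+1.71 + 10^+0.50) = 0.01803
DIC = [CO2*]/α₀ = 2.819×10^-5 / 0.01803 = 1.563 mmol/kg
[CO3²⁻] = α₂·DIC; α₂ = 0.05703, so [CO3²⁻] = 0.05703 × 1.563 = 0.0892 mmol/kg

[CO3²⁻] = 0.0892 mmol/kg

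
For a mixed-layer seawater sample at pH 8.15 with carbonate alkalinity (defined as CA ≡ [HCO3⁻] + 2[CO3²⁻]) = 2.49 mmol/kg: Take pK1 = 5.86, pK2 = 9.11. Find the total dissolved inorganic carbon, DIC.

DIC = 2.28 mmol/kg

CA = [HCO3⁻] + 2[CO3²⁻] = (α₁ + 2α₂)·DIC
At pH 8.15: [H⁺]/K1 = 10^-2.29 = 0.0051286, K2/[H⁺] = 10^-0.96 = 0.10965
α₁ = 1/(1 + 0.0051286 + 0.10965) = 1/1.1148 = 0.8970; α₂ = α₁·K2/[H⁺] = 0.09836
α₁ + 2α₂ = 1.0938
DIC = CA / (α₁ + 2α₂) = 2.49 / 1.0938 = 2.28 mmol/kg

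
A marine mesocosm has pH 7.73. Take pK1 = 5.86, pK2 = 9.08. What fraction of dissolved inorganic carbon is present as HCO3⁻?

α₁ = 0.945

α₁ = 1 / (1 + [H⁺]/K1 + K2/[H⁺]) = 1 / (1 + 10^-1.87 + 10^-1.35)
   = 1 / (1 + 0.013490 + 0.044668) = 1/1.0582 = 0.9450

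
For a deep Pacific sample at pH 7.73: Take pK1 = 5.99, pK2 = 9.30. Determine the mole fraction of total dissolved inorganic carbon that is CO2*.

α₀ = 0.0174

α₀ = 1 / (1 + K1/[H⁺] + K1K2/[H⁺]²) = 1 / (1 + 10^+1.74 + 10^+0.17)
   = 1 / (1 + 54.954 + 1.4791) = 1/57.433 = 0.01741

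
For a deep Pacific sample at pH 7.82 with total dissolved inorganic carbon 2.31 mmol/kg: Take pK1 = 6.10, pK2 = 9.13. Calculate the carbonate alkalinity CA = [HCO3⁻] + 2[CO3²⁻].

CA = [HCO3⁻] + 2[CO3²⁻] = (α₁ + 2α₂)·DIC
At pH 7.82: [H⁺]/K1 = 10^-1.72 = 0.019055, K2/[H⁺] = 10^-1.31 = 0.048978
α₁ = 1/(1 + 0.019055 + 0.048978) = 1/1.0680 = 0.9363; α₂ = α₁·K2/[H⁺] = 0.04586
α₁ + 2α₂ = 1.0280
CA = 1.0280 × 2.31 = 2.37 mmol/kg

CA = 2.37 mmol/kg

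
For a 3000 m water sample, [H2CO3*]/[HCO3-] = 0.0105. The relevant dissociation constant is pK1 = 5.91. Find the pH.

pH = 7.89

From K1 = [H⁺][HCO3-]/[H2CO3*]:  pH = pK1 − log₁₀([H2CO3*]/[HCO3-])
log₁₀(0.0105) = -1.979
pH = 5.91 − (-1.979) = 7.89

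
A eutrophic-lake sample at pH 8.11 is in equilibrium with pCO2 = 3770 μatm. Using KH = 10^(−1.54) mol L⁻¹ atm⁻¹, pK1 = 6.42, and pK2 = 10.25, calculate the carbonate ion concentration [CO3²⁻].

[CO3²⁻] = 0.0386 mmol/L

[CO2*] = KH · pCO2 = 10^(−1.54) × 3770×10^-6 = 1.087×10^-4 mol/L
α₀ = 1/(1 + K1/[H⁺] + K1K2/[H⁺]²) = 1/(1 + 10^+1.69 + 10^-0.45) = 0.01987
DIC = [CO2*]/α₀ = 1.087×10^-4 / 0.01987 = 5.473 mmol/L
[CO3²⁻] = α₂·DIC; α₂ = 0.007049, so [CO3²⁻] = 0.007049 × 5.473 = 0.0386 mmol/L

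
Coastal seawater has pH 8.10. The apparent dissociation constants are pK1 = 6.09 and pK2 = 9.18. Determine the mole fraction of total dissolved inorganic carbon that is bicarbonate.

α₁ = 0.915

α₁ = 1 / (1 + [H⁺]/K1 + K2/[H⁺]) = 1 / (1 + 10^-2.01 + 10^-1.08)
   = 1 / (1 + 0.0097724 + 0.083176) = 1/1.0929 = 0.9150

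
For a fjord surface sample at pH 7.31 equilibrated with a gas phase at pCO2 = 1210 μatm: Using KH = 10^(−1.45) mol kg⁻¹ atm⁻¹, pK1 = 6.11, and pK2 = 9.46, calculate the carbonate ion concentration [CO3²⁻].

[CO2*] = KH · pCO2 = 10^(−1.45) × 1210×10^-6 = 4.293×10^-5 mol/kg
α₀ = 1/(1 + K1/[H⁺] + K1K2/[H⁺]²) = 1/(1 + 10^+1.20 + 10^-0.95) = 0.05896
DIC = [CO2*]/α₀ = 4.293×10^-5 / 0.05896 = 0.7282 mmol/kg
[CO3²⁻] = α₂·DIC; α₂ = 0.006615, so [CO3²⁻] = 0.006615 × 0.7282 = 0.00482 mmol/kg = 4.82 μmol/kg

[CO3²⁻] = 4.82 μmol/kg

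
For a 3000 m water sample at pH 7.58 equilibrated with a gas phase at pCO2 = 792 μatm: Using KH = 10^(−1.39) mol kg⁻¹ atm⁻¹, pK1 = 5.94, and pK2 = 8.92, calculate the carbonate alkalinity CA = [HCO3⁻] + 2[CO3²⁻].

[CO2*] = KH · pCO2 = 10^(−1.39) × 792×10^-6 = 3.226×10^-5 mol/kg
α₀ = 1/(1 + K1/[H⁺] + K1K2/[H⁺]²) = 1/(1 + 10^+1.64 + 10^+0.30) = 0.02144
DIC = [CO2*]/α₀ = 3.226×10^-5 / 0.02144 = 1.505 mmol/kg
CA = (α₁ + 2α₂)·DIC = (0.9358 + 2×0.04277) × 1.505 = 1.54 mmol/kg

CA = 1.54 mmol/kg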